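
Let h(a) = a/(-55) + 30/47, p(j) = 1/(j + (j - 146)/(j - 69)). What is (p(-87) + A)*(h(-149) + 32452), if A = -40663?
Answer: -45506100684446649/34481315 ≈ -1.3197e+9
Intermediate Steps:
p(j) = 1/(j + (-146 + j)/(-69 + j))
h(a) = 30/47 - a/55 (h(a) = a*(-1/55) + 30*(1/47) = -a/55 + 30/47 = 30/47 - a/55)
(p(-87) + A)*(h(-149) + 32452) = ((69 - 1*(-87))/(146 - 1*(-87)² + 68*(-87)) - 40663)*((30/47 - 1/55*(-149)) + 32452) = ((69 + 87)/(146 - 1*7569 - 5916) - 40663)*((30/47 + 149/55) + 32452) = (156/(146 - 7569 - 5916) - 40663)*(8653/2585 + 32452) = (156/(-13339) - 40663)*(83897073/2585) = (-1/13339*156 - 40663)*(83897073/2585) = (-156/13339 - 40663)*(83897073/2585) = -542403913/13339*83897073/2585 = -45506100684446649/34481315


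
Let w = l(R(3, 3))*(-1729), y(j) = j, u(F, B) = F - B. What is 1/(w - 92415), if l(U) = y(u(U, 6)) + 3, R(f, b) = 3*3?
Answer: -1/102789 ≈ -9.7287e-6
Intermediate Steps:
R(f, b) = 9
l(U) = -3 + U (l(U) = (U - 1*6) + 3 = (U - 6) + 3 = (-6 + U) + 3 = -3 + U)
w = -10374 (w = (-3 + 9)*(-1729) = 6*(-1729) = -10374)
1/(w - 92415) = 1/(-10374 - 92415) = 1/(-102789) = -1/102789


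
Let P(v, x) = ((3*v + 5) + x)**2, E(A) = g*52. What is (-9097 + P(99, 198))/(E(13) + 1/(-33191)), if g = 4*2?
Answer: 2665270491/4602485 ≈ 579.09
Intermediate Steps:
g = 8
E(A) = 416 (E(A) = 8*52 = 416)
P(v, x) = (5 + x + 3*v)**2 (P(v, x) = ((5 + 3*v) + x)**2 = (5 + x + 3*v)**2)
(-9097 + P(99, 198))/(E(13) + 1/(-33191)) = (-9097 + (5 + 198 + 3*99)**2)/(416 + 1/(-33191)) = (-9097 + (5 + 198 + 297)**2)/(416 - 1/33191) = (-9097 + 500**2)/(13807455/33191) = (-9097 + 250000)*(33191/13807455) = 240903*(33191/13807455) = 2665270491/4602485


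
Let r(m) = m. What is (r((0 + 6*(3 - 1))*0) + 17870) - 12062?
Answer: 5808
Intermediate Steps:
(r((0 + 6*(3 - 1))*0) + 17870) - 12062 = ((0 + 6*(3 - 1))*0 + 17870) - 12062 = ((0 + 6*2)*0 + 17870) - 12062 = ((0 + 12)*0 + 17870) - 12062 = (12*0 + 17870) - 12062 = (0 + 17870) - 12062 = 17870 - 12062 = 5808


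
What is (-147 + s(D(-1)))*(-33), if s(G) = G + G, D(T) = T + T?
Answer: 4983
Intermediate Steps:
D(T) = 2*T
s(G) = 2*G
(-147 + s(D(-1)))*(-33) = (-147 + 2*(2*(-1)))*(-33) = (-147 + 2*(-2))*(-33) = (-147 - 4)*(-33) = -151*(-33) = 4983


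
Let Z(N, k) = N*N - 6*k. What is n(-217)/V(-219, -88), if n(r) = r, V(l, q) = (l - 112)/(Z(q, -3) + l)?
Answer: 1636831/331 ≈ 4945.1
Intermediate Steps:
Z(N, k) = N**2 - 6*k
V(l, q) = (-112 + l)/(18 + l + q**2) (V(l, q) = (l - 112)/((q**2 - 6*(-3)) + l) = (-112 + l)/((q**2 + 18) + l) = (-112 + l)/((18 + q**2) + l) = (-112 + l)/(18 + l + q**2))
n(-217)/V(-219, -88) = -217*(18 - 219 + (-88)**2)/(-112 - 219) = -217/(-331/(18 - 219 + 7744)) = -217/(-331/7543) = -217*(-7543/331) = 1636831/331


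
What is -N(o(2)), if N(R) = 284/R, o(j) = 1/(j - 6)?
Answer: 1136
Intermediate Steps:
o(j) = 1/(-6 + j)
-N(o(2)) = -284/(1/(-6 + 2)) = -284/(1/(-4)) = -284/(-1/4) = -284*(-4) = -1*(-1136) = 1136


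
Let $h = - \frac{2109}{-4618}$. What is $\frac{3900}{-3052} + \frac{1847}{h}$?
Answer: $\frac{6505911023}{1609167} \approx 4043.0$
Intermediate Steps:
$h = \frac{2109}{4618}$ ($h = \left(-2109\right) \left(- \frac{1}{4618}\right) = \frac{2109}{4618} \approx 0.45669$)
$\frac{3900}{-3052} + \frac{1847}{h} = \frac{3900}{-3052} + \frac{1847}{\frac{2109}{4618}} = 3900 \left(- \frac{1}{3052}\right) + 1847 \cdot \frac{4618}{2109} = - \frac{975}{763} + \frac{8529446}{2109} = \frac{6505911023}{1609167}$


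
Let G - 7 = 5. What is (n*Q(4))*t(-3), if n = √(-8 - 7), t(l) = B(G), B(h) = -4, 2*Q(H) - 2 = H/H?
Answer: -6*I*√15 ≈ -23.238*I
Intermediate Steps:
G = 12 (G = 7 + 5 = 12)
Q(H) = 3/2 (Q(H) = 1 + (H/H)/2 = 1 + (½)*1 = 1 + ½ = 3/2)
t(l) = -4
n = I*√15 (n = √(-15) = I*√15 ≈ 3.873*I)
(n*Q(4))*t(-3) = ((I*√15)*(3/2))*(-4) = (3*I*√15/2)*(-4) = -6*I*√15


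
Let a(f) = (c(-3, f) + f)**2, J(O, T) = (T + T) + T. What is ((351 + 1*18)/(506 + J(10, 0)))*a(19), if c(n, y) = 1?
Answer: 73800/253 ≈ 291.70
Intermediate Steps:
J(O, T) = 3*T (J(O, T) = 2*T + T = 3*T)
a(f) = (1 + f)**2
((351 + 1*18)/(506 + J(10, 0)))*a(19) = ((351 + 1*18)/(506 + 3*0))*(1 + 19)**2 = ((351 + 18)/(506 + 0))*20**2 = (369/506)*400 = 73800/253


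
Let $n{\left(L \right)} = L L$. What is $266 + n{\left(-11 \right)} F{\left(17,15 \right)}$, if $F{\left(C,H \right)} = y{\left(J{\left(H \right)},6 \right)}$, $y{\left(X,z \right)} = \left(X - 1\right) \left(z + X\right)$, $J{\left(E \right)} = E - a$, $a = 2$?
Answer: $27854$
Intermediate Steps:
$J{\left(E \right)} = -2 + E$ ($J{\left(E \right)} = E - 2 = -2 + E$)
$n{\left(L \right)} = L^{2}$
$y{\left(X,z \right)} = \left(-1 + X\right) \left(X + z\right)$
$F{\left(C,H \right)} = -16 + \left(-2 + H\right)^{2} + 5 H$ ($F{\left(C,H \right)} = \left(-2 + H\right)^{2} - \left(-2 + H\right) - 6 + \left(-2 + H\right) 6 = \left(-2 + H\right)^{2} - \left(-2 + H\right) - 6 + \left(-12 + 6 H\right) = -16 + \left(-2 + H\right)^{2} + 5 H$)
$266 + n{\left(-11 \right)} F{\left(17,15 \right)} = 266 + \left(-11\right)^{2} \left(-12 + 15 + 15^{2}\right) = 266 + 121 \left(-12 + 15 + 225\right) = 266 + 121 \cdot 228 = 266 + 27588 = 27854$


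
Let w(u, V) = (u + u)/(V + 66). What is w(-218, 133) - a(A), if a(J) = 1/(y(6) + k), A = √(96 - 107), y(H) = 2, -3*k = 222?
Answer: -31193/14328 ≈ -2.1771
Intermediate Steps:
k = -74 (k = -⅓*222 = -74)
w(u, V) = 2*u/(66 + V) (w(u, V) = (2*u)/(66 + V) = 2*u/(66 + V))
A = I*√11 (A = √(-11) = I*√11 ≈ 3.3166*I)
a(J) = -1/72 (a(J) = 1/(2 - 74) = 1/(-72) = -1/72)
w(-218, 133) - a(A) = 2*(-218)/(66 + 133) - 1*(-1/72) = 2*(-218)/199 + 1/72 = 2*(-218)*(1/199) + 1/72 = -436/199 + 1/72 = -31193/14328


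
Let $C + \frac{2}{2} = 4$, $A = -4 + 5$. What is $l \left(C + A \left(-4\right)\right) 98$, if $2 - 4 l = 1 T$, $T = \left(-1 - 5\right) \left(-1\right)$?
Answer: $98$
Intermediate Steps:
$A = 1$
$C = 3$ ($C = -1 + 4 = 3$)
$T = 6$ ($T = \left(-6\right) \left(-1\right) = 6$)
$l = -1$ ($l = \frac{1}{2} - \frac{1 \cdot 6}{4} = \frac{1}{2} - \frac{3}{2} = -1$)
$l \left(C + A \left(-4\right)\right) 98 = - (3 + 1 \left(-4\right)) 98 = - (3 - 4) 98 = \left(-1\right) \left(-1\right) 98 = 1 \cdot 98 = 98$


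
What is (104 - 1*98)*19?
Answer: 114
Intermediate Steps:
(104 - 1*98)*19 = (104 - 98)*19 = 6*19 = 114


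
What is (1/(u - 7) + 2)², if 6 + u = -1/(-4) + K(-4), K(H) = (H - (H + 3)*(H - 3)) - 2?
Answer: 40804/10609 ≈ 3.8462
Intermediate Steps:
K(H) = -2 + H - (-3 + H)*(3 + H) (K(H) = (H - (3 + H)*(-3 + H)) - 2 = (H - (-3 + H)*(3 + H)) - 2 = -2 + H - (-3 + H)*(3 + H))
u = -75/4 (u = -6 + (-1/(-4) + (7 - 4 - 1*(-4)²)) = -6 + (-1*(-¼) + (7 - 4 - 1*16)) = -6 + (¼ + (7 - 4 - 16)) = -6 + (¼ - 13) = -6 - 51/4 = -75/4 ≈ -18.750)
(1/(u - 7) + 2)² = (1/(-75/4 - 7) + 2)² = (1/(-103/4) + 2)² = (-4/103 + 2)² = (202/103)² = 40804/10609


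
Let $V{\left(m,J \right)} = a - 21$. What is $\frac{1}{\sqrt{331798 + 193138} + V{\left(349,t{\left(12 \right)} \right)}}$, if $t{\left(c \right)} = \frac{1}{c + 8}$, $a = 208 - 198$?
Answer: $\frac{11}{524815} + \frac{2 \sqrt{131234}}{524815} \approx 0.0014015$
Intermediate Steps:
$a = 10$ ($a = 208 - 198 = 10$)
$t{\left(c \right)} = \frac{1}{8 + c}$
$V{\left(m,J \right)} = -11$ ($V{\left(m,J \right)} = 10 - 21 = -11$)
$\frac{1}{\sqrt{331798 + 193138} + V{\left(349,t{\left(12 \right)} \right)}} = \frac{1}{\sqrt{331798 + 193138} - 11} = \frac{1}{\sqrt{524936} - 11} = \frac{1}{2 \sqrt{131234} - 11} = \frac{1}{-11 + 2 \sqrt{131234}}$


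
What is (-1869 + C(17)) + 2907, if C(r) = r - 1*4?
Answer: 1051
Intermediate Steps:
C(r) = -4 + r (C(r) = r - 4 = -4 + r)
(-1869 + C(17)) + 2907 = (-1869 + (-4 + 17)) + 2907 = (-1869 + 13) + 2907 = -1856 + 2907 = 1051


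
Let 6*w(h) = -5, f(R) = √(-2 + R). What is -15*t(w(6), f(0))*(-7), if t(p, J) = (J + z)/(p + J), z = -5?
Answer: 23310/97 + 15750*I*√2/97 ≈ 240.31 + 229.63*I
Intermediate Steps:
w(h) = -⅚ (w(h) = (⅙)*(-5) = -⅚)
t(p, J) = (-5 + J)/(J + p) (t(p, J) = (J - 5)/(p + J) = (-5 + J)/(J + p))
-15*t(w(6), f(0))*(-7) = -15*(-5 + √(-2 + 0))/(√(-2 + 0) - ⅚)*(-7) = -15*(-5 + √(-2))/(√(-2) - ⅚)*(-7) = -15*(-5 + I*√2)/(I*√2 - ⅚)*(-7) = -15*(-5 + I*√2)/(-⅚ + I*√2)*(-7) = 105*(-5 + I*√2)/(-⅚ + I*√2)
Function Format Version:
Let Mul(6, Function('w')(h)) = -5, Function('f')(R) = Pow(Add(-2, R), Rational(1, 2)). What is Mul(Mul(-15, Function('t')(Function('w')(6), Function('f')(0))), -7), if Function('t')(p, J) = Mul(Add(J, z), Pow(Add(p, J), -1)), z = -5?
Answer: Add(Rational(23310, 97), Mul(Rational(15750, 97), I, Pow(2, Rational(1, 2)))) ≈ Add(240.31, Mul(229.63, I))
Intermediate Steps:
Function('w')(h) = Rational(-5, 6) (Function('w')(h) = Mul(Rational(1, 6), -5) = Rational(-5, 6))
Function('t')(p, J) = Mul(Pow(Add(J, p), -1), Add(-5, J)) (Function('t')(p, J) = Mul(Add(J, -5), Pow(Add(p, J), -1)) = Mul(Add(-5, J), Pow(Add(J, p), -1)) = Mul(Pow(Add(J, p), -1), Add(-5, J)))
Mul(Mul(-15, Function('t')(Function('w')(6), Function('f')(0))), -7) = Mul(Mul(-15, Mul(Pow(Add(Pow(Add(-2, 0), Rational(1, 2)), Rational(-5, 6)), -1), Add(-5, Pow(Add(-2, 0), Rational(1, 2))))), -7) = Mul(Mul(-15, Mul(Pow(Add(Pow(-2, Rational(1, 2)), Rational(-5, 6)), -1), Add(-5, Pow(-2, Rational(1, 2))))), -7) = Mul(Mul(-15, Mul(Pow(Add(Mul(I, Pow(2, Rational(1, 2))), Rational(-5, 6)), -1), Add(-5, Mul(I, Pow(2, Rational(1, 2)))))), -7) = Mul(Mul(-15, Mul(Pow(Add(Rational(-5, 6), Mul(I, Pow(2, Rational(1, 2)))), -1), Add(-5, Mul(I, Pow(2, Rational(1, 2)))))), -7) = Mul(Mul(-15, Pow(Add(Rational(-5, 6), Mul(I, Pow(2, Rational(1, 2)))), -1), Add(-5, Mul(I, Pow(2, Rational(1, 2))))), -7) = Mul(105, Pow(Add(Rational(-5, 6), Mul(I, Pow(2, Rational(1, 2)))), -1), Add(-5, Mul(I, Pow(2, Rational(1, 2)))))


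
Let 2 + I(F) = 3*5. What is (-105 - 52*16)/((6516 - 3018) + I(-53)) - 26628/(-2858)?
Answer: 45406481/5017219 ≈ 9.0501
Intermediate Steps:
I(F) = 13 (I(F) = -2 + 3*5 = -2 + 15 = 13)
(-105 - 52*16)/((6516 - 3018) + I(-53)) - 26628/(-2858) = (-105 - 52*16)/((6516 - 3018) + 13) - 26628/(-2858) = (-105 - 832)/(3498 + 13) - 26628*(-1/2858) = -937/3511 + 13314/1429 = 45406481/5017219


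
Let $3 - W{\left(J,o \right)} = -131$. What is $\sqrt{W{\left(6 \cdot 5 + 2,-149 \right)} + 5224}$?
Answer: $\sqrt{5358} \approx 73.198$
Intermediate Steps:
$W{\left(J,o \right)} = 134$ ($W{\left(J,o \right)} = 3 - -131 = 3 + 131 = 134$)
$\sqrt{W{\left(6 \cdot 5 + 2,-149 \right)} + 5224} = \sqrt{134 + 5224} = \sqrt{5358}$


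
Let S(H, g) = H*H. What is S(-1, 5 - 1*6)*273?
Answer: 273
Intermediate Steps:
S(H, g) = H²
S(-1, 5 - 1*6)*273 = (-1)²*273 = 1*273 = 273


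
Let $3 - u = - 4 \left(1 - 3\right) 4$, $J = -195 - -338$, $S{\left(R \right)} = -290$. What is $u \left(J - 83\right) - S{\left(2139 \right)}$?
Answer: $-1450$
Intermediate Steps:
$J = 143$ ($J = -195 + 338 = 143$)
$u = -29$ ($u = 3 - - 4 \left(1 - 3\right) 4 = 3 - \left(-4\right) \left(-2\right) 4 = 3 - 8 \cdot 4 = 3 - 32 = -29$)
$u \left(J - 83\right) - S{\left(2139 \right)} = - 29 \left(143 - 83\right) - -290 = \left(-29\right) 60 + 290 = -1740 + 290 = -1450$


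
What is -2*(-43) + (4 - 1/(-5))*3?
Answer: 493/5 ≈ 98.600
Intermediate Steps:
-2*(-43) + (4 - 1/(-5))*3 = 86 + (4 - 1*(-⅕))*3 = 86 + (4 + ⅕)*3 = 86 + (21/5)*3 = 86 + 63/5 = 493/5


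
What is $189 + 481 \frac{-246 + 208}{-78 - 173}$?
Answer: $\frac{65717}{251} \approx 261.82$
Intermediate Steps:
$189 + 481 \frac{-246 + 208}{-78 - 173} = 189 + 481 \left(- \frac{38}{-251}\right) = 189 + 481 \left(\left(-38\right) \left(- \frac{1}{251}\right)\right) = 189 + 481 \cdot \frac{38}{251} = 189 + \frac{18278}{251} = \frac{65717}{251}$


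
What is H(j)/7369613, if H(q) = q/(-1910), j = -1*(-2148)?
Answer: -1074/7037980415 ≈ -1.5260e-7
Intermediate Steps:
j = 2148
H(q) = -q/1910 (H(q) = q*(-1/1910) = -q/1910)
H(j)/7369613 = -1/1910*2148/7369613 = -1074/955*1/7369613 = -1074/7037980415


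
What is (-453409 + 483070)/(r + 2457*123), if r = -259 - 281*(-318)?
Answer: 29661/391310 ≈ 0.075799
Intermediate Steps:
r = 89099 (r = -259 + 89358 = 89099)
(-453409 + 483070)/(r + 2457*123) = (-453409 + 483070)/(89099 + 2457*123) = 29661/(89099 + 302211) = 29661/391310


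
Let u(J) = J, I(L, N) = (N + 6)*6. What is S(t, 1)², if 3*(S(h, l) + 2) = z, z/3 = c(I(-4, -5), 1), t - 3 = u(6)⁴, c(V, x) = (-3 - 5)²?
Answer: 3844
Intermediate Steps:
I(L, N) = 36 + 6*N (I(L, N) = (6 + N)*6 = 36 + 6*N)
c(V, x) = 64 (c(V, x) = (-8)² = 64)
t = 1299 (t = 3 + 6⁴ = 3 + 1296 = 1299)
z = 192 (z = 3*64 = 192)
S(h, l) = 62 (S(h, l) = -2 + (⅓)*192 = -2 + 64 = 62)
S(t, 1)² = 62² = 3844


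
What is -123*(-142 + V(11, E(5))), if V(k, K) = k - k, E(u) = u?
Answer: 17466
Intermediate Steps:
V(k, K) = 0
-123*(-142 + V(11, E(5))) = -123*(-142 + 0) = -123*(-142) = 17466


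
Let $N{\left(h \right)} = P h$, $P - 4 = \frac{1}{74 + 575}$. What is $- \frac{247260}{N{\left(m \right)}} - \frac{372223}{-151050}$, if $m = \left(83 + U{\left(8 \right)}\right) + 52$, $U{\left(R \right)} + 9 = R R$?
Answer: $- \frac{2388837173}{7401450} \approx -322.75$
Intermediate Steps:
$U{\left(R \right)} = -9 + R^{2}$ ($U{\left(R \right)} = -9 + R R = -9 + R^{2}$)
$P = \frac{2597}{649}$ ($P = 4 + \frac{1}{74 + 575} = 4 + \frac{1}{649} = \frac{2597}{649} \approx 4.0015$)
$m = 190$ ($m = \left(83 - \left(9 - 8^{2}\right)\right) + 52 = \left(83 + \left(-9 + 64\right)\right) + 52 = \left(83 + 55\right) + 52 = 138 + 52 = 190$)
$N{\left(h \right)} = \frac{2597 h}{649}$
$- \frac{247260}{N{\left(m \right)}} - \frac{372223}{-151050} = - \frac{247260}{\frac{2597}{649} \cdot 190} - \frac{372223}{-151050} = - \frac{247260}{\frac{493430}{649}} - - \frac{372223}{151050} = \left(-247260\right) \frac{649}{493430} + \frac{372223}{151050} = - \frac{16047174}{49343} + \frac{372223}{151050} = - \frac{2388837173}{7401450}$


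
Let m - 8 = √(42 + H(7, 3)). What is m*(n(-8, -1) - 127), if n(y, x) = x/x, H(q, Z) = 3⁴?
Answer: -1008 - 126*√123 ≈ -2405.4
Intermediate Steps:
H(q, Z) = 81
n(y, x) = 1
m = 8 + √123 (m = 8 + √(42 + 81) = 8 + √123 ≈ 19.091)
m*(n(-8, -1) - 127) = (8 + √123)*(1 - 127) = (8 + √123)*(-126) = -1008 - 126*√123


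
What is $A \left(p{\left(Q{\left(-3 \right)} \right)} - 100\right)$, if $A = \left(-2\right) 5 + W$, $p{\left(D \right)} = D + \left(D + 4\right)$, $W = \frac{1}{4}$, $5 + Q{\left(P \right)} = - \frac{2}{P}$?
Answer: $\frac{2041}{2} \approx 1020.5$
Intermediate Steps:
$Q{\left(P \right)} = -5 - \frac{2}{P}$
$W = \frac{1}{4} \approx 0.25$
$p{\left(D \right)} = 4 + 2 D$ ($p{\left(D \right)} = D + \left(4 + D\right) = 4 + 2 D$)
$A = - \frac{39}{4}$ ($A = \left(-2\right) 5 + \frac{1}{4} = -10 + \frac{1}{4} = - \frac{39}{4} \approx -9.75$)
$A \left(p{\left(Q{\left(-3 \right)} \right)} - 100\right) = - \frac{39 \left(\left(4 + 2 \left(-5 - \frac{2}{-3}\right)\right) - 100\right)}{4} = - \frac{39 \left(\left(4 + 2 \left(-5 - - \frac{2}{3}\right)\right) - 100\right)}{4} = - \frac{39 \left(\left(4 + 2 \left(-5 + \frac{2}{3}\right)\right) - 100\right)}{4} = - \frac{39 \left(\left(4 + 2 \left(- \frac{13}{3}\right)\right) - 100\right)}{4} = - \frac{39 \left(\left(4 - \frac{26}{3}\right) - 100\right)}{4} = - \frac{39 \left(- \frac{14}{3} - 100\right)}{4} = \left(- \frac{39}{4}\right) \left(- \frac{314}{3}\right) = \frac{2041}{2}$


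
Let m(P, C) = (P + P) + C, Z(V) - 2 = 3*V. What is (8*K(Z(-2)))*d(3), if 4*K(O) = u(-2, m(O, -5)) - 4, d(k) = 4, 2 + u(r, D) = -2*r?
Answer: -16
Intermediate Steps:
Z(V) = 2 + 3*V
m(P, C) = C + 2*P (m(P, C) = 2*P + C = C + 2*P)
u(r, D) = -2 - 2*r
K(O) = -½ (K(O) = ((-2 - 2*(-2)) - 4)/4 = ((-2 + 4) - 4)/4 = (2 - 4)/4 = (¼)*(-2) = -½)
(8*K(Z(-2)))*d(3) = (8*(-½))*4 = -4*4 = -16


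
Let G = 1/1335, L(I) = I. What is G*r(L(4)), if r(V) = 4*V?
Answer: 16/1335 ≈ 0.011985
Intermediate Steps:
G = 1/1335 ≈ 0.00074906
G*r(L(4)) = (4*4)/1335 = (1/1335)*16 = 16/1335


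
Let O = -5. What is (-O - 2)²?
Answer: 9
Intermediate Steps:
(-O - 2)² = (-1*(-5) - 2)² = (5 - 2)² = 3² = 9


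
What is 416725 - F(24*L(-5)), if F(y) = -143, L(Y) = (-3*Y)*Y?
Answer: 416868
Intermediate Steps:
L(Y) = -3*Y**2
416725 - F(24*L(-5)) = 416725 - 1*(-143) = 416725 + 143 = 416868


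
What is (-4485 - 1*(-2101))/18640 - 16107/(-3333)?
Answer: 6089346/1294315 ≈ 4.7047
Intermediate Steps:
(-4485 - 1*(-2101))/18640 - 16107/(-3333) = (-4485 + 2101)*(1/18640) - 16107*(-1/3333) = -2384*1/18640 + 5369/1111 = -149/1165 + 5369/1111 = 6089346/1294315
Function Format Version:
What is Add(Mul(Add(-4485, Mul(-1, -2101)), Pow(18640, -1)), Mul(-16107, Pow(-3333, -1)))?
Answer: Rational(6089346, 1294315) ≈ 4.7047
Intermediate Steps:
Add(Mul(Add(-4485, Mul(-1, -2101)), Pow(18640, -1)), Mul(-16107, Pow(-3333, -1))) = Add(Mul(Add(-4485, 2101), Rational(1, 18640)), Mul(-16107, Rational(-1, 3333))) = Add(Mul(-2384, Rational(1, 18640)), Rational(5369, 1111)) = Add(Rational(-149, 1165), Rational(5369, 1111)) = Rational(6089346, 1294315)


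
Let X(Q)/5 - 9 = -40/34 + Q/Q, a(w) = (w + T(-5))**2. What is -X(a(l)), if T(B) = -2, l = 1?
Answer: -750/17 ≈ -44.118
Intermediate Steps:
a(w) = (-2 + w)**2 (a(w) = (w - 2)**2 = (-2 + w)**2)
X(Q) = 750/17 (X(Q) = 45 + 5*(-40/34 + Q/Q) = 45 + 5*(-40*1/34 + 1) = 45 + 5*(-20/17 + 1) = 45 + 5*(-3/17) = 45 - 15/17 = 750/17)
-X(a(l)) = -1*750/17 = -750/17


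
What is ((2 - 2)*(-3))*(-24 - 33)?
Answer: 0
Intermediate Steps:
((2 - 2)*(-3))*(-24 - 33) = (0*(-3))*(-57) = 0*(-57) = 0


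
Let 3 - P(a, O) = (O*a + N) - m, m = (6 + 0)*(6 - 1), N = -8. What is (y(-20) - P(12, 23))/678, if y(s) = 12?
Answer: 247/678 ≈ 0.36431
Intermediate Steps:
m = 30 (m = 6*5 = 30)
P(a, O) = 41 - O*a (P(a, O) = 3 - ((O*a - 8) - 1*30) = 3 - ((-8 + O*a) - 30) = 3 - (-38 + O*a) = 3 + (38 - O*a) = 41 - O*a)
(y(-20) - P(12, 23))/678 = (12 - (41 - 1*23*12))/678 = (12 - (41 - 276))*(1/678) = (12 - 1*(-235))*(1/678) = (12 + 235)*(1/678) = 247*(1/678) = 247/678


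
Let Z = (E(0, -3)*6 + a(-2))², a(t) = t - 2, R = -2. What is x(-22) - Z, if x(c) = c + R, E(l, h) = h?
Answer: -508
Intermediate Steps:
a(t) = -2 + t
x(c) = -2 + c (x(c) = c - 2 = -2 + c)
Z = 484 (Z = (-3*6 + (-2 - 2))² = (-18 - 4)² = (-22)² = 484)
x(-22) - Z = (-2 - 22) - 1*484 = -24 - 484 = -508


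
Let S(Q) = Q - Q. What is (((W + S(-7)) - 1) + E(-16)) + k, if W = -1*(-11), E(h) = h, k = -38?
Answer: -44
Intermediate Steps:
S(Q) = 0
W = 11
(((W + S(-7)) - 1) + E(-16)) + k = (((11 + 0) - 1) - 16) - 38 = ((11 - 1) - 16) - 38 = (10 - 16) - 38 = -6 - 38 = -44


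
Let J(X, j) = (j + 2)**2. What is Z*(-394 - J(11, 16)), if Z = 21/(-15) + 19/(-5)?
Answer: 18668/5 ≈ 3733.6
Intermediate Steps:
J(X, j) = (2 + j)**2
Z = -26/5 (Z = 21*(-1/15) + 19*(-1/5) = -7/5 - 19/5 = -26/5 ≈ -5.2000)
Z*(-394 - J(11, 16)) = -26*(-394 - (2 + 16)**2)/5 = -26*(-394 - 1*18**2)/5 = -26*(-394 - 1*324)/5 = -26*(-394 - 324)/5 = -26/5*(-718) = 18668/5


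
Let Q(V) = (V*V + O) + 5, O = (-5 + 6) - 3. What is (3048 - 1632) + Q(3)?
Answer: 1428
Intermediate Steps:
O = -2 (O = 1 - 3 = -2)
Q(V) = 3 + V² (Q(V) = (V*V - 2) + 5 = (V² - 2) + 5 = (-2 + V²) + 5 = 3 + V²)
(3048 - 1632) + Q(3) = (3048 - 1632) + (3 + 3²) = 1416 + (3 + 9) = 1416 + 12 = 1428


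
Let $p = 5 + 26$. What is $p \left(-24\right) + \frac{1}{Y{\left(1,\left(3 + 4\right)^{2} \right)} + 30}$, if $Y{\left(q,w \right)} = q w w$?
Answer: $- \frac{1808663}{2431} \approx -744.0$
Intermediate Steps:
$Y{\left(q,w \right)} = q w^{2}$
$p = 31$
$p \left(-24\right) + \frac{1}{Y{\left(1,\left(3 + 4\right)^{2} \right)} + 30} = 31 \left(-24\right) + \frac{1}{1 \left(\left(3 + 4\right)^{2}\right)^{2} + 30} = -744 + \frac{1}{1 \left(7^{2}\right)^{2} + 30} = -744 + \frac{1}{1 \cdot 49^{2} + 30} = -744 + \frac{1}{1 \cdot 2401 + 30} = -744 + \frac{1}{2401 + 30} = -744 + \frac{1}{2431} = - \frac{1808663}{2431}$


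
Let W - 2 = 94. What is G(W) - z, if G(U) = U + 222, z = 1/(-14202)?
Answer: 4516237/14202 ≈ 318.00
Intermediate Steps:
W = 96 (W = 2 + 94 = 96)
z = -1/14202 ≈ -7.0413e-5
G(U) = 222 + U
G(W) - z = (222 + 96) - 1*(-1/14202) = 318 + 1/14202 = 4516237/14202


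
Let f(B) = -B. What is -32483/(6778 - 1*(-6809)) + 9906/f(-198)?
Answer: 7120066/149457 ≈ 47.640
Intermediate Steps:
-32483/(6778 - 1*(-6809)) + 9906/f(-198) = -32483/(6778 - 1*(-6809)) + 9906/((-1*(-198))) = -32483/(6778 + 6809) + 9906/198 = -32483/13587 + 9906*(1/198) = -32483*1/13587 + 1651/33 = -32483/13587 + 1651/33 = 7120066/149457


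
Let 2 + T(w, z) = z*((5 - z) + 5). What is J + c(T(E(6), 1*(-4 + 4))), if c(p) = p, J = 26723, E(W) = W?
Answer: 26721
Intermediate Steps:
T(w, z) = -2 + z*(10 - z) (T(w, z) = -2 + z*((5 - z) + 5) = -2 + z*(10 - z))
J + c(T(E(6), 1*(-4 + 4))) = 26723 + (-2 - (1*(-4 + 4))² + 10*(1*(-4 + 4))) = 26723 + (-2 - (1*0)² + 10*(1*0)) = 26723 + (-2 - 1*0² + 10*0) = 26723 + (-2 - 1*0 + 0) = 26723 + (-2 + 0 + 0) = 26723 - 2 = 26721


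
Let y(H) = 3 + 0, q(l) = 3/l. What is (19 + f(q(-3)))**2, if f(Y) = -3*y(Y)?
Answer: 100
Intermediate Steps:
y(H) = 3
f(Y) = -9 (f(Y) = -3*3 = -9)
(19 + f(q(-3)))**2 = (19 - 9)**2 = 10**2 = 100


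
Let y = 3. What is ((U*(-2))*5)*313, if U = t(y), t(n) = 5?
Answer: -15650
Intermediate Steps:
U = 5
((U*(-2))*5)*313 = ((5*(-2))*5)*313 = -10*5*313 = -50*313 = -15650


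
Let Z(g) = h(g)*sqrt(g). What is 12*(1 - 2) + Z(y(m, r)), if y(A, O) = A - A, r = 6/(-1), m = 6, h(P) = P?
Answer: -12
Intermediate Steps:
r = -6 (r = 6*(-1) = -6)
y(A, O) = 0
Z(g) = g**(3/2) (Z(g) = g*sqrt(g) = g**(3/2))
12*(1 - 2) + Z(y(m, r)) = 12*(1 - 2) + 0**(3/2) = 12*(-1) + 0 = -12 + 0 = -12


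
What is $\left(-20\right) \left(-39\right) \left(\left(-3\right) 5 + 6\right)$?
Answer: $-7020$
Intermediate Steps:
$\left(-20\right) \left(-39\right) \left(\left(-3\right) 5 + 6\right) = 780 \left(-15 + 6\right) = 780 \left(-9\right) = -7020$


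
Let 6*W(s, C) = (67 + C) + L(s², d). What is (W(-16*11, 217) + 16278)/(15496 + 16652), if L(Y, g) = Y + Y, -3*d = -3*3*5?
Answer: 1052/1269 ≈ 0.82900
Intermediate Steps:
d = 15 (d = -(-3*3)*5/3 = -(-3)*5 = -⅓*(-45) = 15)
L(Y, g) = 2*Y
W(s, C) = 67/6 + s²/3 + C/6 (W(s, C) = ((67 + C) + 2*s²)/6 = (67 + C + 2*s²)/6 = 67/6 + s²/3 + C/6)
(W(-16*11, 217) + 16278)/(15496 + 16652) = ((67/6 + (-16*11)²/3 + (⅙)*217) + 16278)/(15496 + 16652) = ((67/6 + (⅓)*(-176)² + 217/6) + 16278)/32148 = ((67/6 + (⅓)*30976 + 217/6) + 16278)*(1/32148) = ((67/6 + 30976/3 + 217/6) + 16278)*(1/32148) = (31118/3 + 16278)*(1/32148) = (79952/3)*(1/32148) = 1052/1269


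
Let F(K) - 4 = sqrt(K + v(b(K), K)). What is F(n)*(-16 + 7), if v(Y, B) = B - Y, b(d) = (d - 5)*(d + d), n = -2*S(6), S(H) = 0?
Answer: -36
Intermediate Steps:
n = 0 (n = -2*0 = 0)
b(d) = 2*d*(-5 + d) (b(d) = (-5 + d)*(2*d) = 2*d*(-5 + d))
F(K) = 4 + sqrt(2*K - 2*K*(-5 + K)) (F(K) = 4 + sqrt(K + (K - 2*K*(-5 + K))) = 4 + sqrt(2*K - 2*K*(-5 + K)))
F(n)*(-16 + 7) = (4 + sqrt(2)*sqrt(0*(6 - 1*0)))*(-16 + 7) = (4 + sqrt(2)*sqrt(0*(6 + 0)))*(-9) = (4 + sqrt(2)*sqrt(0*6))*(-9) = (4 + sqrt(2)*sqrt(0))*(-9) = (4 + sqrt(2)*0)*(-9) = (4 + 0)*(-9) = 4*(-9) = -36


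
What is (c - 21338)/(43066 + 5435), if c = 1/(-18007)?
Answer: -128077789/291119169 ≈ -0.43995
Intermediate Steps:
c = -1/18007 ≈ -5.5534e-5
(c - 21338)/(43066 + 5435) = (-1/18007 - 21338)/(43066 + 5435) = -384233367/18007/48501 = -384233367/18007*1/48501 = -128077789/291119169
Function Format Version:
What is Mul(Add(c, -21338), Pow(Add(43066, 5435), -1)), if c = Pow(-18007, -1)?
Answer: Rational(-128077789, 291119169) ≈ -0.43995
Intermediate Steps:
c = Rational(-1, 18007) ≈ -5.5534e-5
Mul(Add(c, -21338), Pow(Add(43066, 5435), -1)) = Mul(Add(Rational(-1, 18007), -21338), Pow(Add(43066, 5435), -1)) = Mul(Rational(-384233367, 18007), Pow(48501, -1)) = Mul(Rational(-384233367, 18007), Rational(1, 48501)) = Rational(-128077789, 291119169)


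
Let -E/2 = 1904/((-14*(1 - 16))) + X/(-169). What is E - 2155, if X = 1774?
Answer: -5455673/2535 ≈ -2152.1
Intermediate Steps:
E = 7252/2535 (E = -2*(1904/((-14*(1 - 16))) + 1774/(-169)) = -2*(1904/((-14*(-15))) + 1774*(-1/169)) = -2*(1904/210 - 1774/169) = -2*(1904*(1/210) - 1774/169) = -2*(136/15 - 1774/169) = -2*(-3626/2535) = 7252/2535 ≈ 2.8607)
E - 2155 = 7252/2535 - 2155 = -5455673/2535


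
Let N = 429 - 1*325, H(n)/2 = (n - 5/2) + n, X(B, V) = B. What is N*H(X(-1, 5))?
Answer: -936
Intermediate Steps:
H(n) = -5 + 4*n (H(n) = 2*((n - 5/2) + n) = 2*((-5/2 + n) + n) = 2*(-5/2 + 2*n) = -5 + 4*n)
N = 104 (N = 429 - 325 = 104)
N*H(X(-1, 5)) = 104*(-5 + 4*(-1)) = 104*(-5 - 4) = 104*(-9) = -936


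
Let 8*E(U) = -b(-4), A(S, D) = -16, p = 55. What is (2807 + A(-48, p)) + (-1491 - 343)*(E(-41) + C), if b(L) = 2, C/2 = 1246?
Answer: -9134157/2 ≈ -4.5671e+6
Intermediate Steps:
C = 2492 (C = 2*1246 = 2492)
E(U) = -1/4 (E(U) = (-1*2)/8 = (1/8)*(-2) = -1/4)
(2807 + A(-48, p)) + (-1491 - 343)*(E(-41) + C) = (2807 - 16) + (-1491 - 343)*(-1/4 + 2492) = 2791 - 1834*9967/4 = 2791 - 9139739/2 = -9134157/2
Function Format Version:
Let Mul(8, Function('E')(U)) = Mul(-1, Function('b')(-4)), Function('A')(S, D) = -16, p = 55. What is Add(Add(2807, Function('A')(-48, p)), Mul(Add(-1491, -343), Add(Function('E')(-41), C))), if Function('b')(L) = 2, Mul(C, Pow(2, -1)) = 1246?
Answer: Rational(-9134157, 2) ≈ -4.5671e+6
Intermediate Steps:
C = 2492 (C = Mul(2, 1246) = 2492)
Function('E')(U) = Rational(-1, 4) (Function('E')(U) = Mul(Rational(1, 8), Mul(-1, 2)) = Mul(Rational(1, 8), -2) = Rational(-1, 4))
Add(Add(2807, Function('A')(-48, p)), Mul(Add(-1491, -343), Add(Function('E')(-41), C))) = Add(Add(2807, -16), Mul(Add(-1491, -343), Add(Rational(-1, 4), 2492))) = Add(2791, Mul(-1834, Rational(9967, 4))) = Add(2791, Rational(-9139739, 2)) = Rational(-9134157, 2)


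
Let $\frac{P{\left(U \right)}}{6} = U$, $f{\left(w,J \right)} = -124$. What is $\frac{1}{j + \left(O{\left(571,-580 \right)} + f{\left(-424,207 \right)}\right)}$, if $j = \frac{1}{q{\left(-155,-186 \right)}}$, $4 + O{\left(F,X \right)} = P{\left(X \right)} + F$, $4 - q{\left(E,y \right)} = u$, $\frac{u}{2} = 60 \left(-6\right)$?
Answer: $- \frac{724}{2198787} \approx -0.00032927$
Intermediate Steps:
$u = -720$ ($u = 2 \cdot 60 \left(-6\right) = 2 \left(-360\right) = -720$)
$q{\left(E,y \right)} = 724$ ($q{\left(E,y \right)} = 4 - -720 = 4 + 720 = 724$)
$P{\left(U \right)} = 6 U$
$O{\left(F,X \right)} = -4 + F + 6 X$ ($O{\left(F,X \right)} = -4 + \left(6 X + F\right) = -4 + \left(F + 6 X\right) = -4 + F + 6 X$)
$j = \frac{1}{724} \approx 0.0013812$
$\frac{1}{j + \left(O{\left(571,-580 \right)} + f{\left(-424,207 \right)}\right)} = \frac{1}{\frac{1}{724} + \left(\left(-4 + 571 + 6 \left(-580\right)\right) - 124\right)} = \frac{1}{\frac{1}{724} - 3037} = \frac{1}{- \frac{2198787}{724}} = - \frac{724}{2198787}$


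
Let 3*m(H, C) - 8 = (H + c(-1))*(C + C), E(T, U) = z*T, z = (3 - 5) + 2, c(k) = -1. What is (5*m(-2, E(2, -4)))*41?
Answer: 1640/3 ≈ 546.67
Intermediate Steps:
z = 0 (z = -2 + 2 = 0)
E(T, U) = 0 (E(T, U) = 0*T = 0)
m(H, C) = 8/3 + 2*C*(-1 + H)/3 (m(H, C) = 8/3 + ((H - 1)*(C + C))/3 = 8/3 + ((-1 + H)*(2*C))/3 = 8/3 + (2*C*(-1 + H))/3 = 8/3 + 2*C*(-1 + H)/3)
(5*m(-2, E(2, -4)))*41 = (5*(8/3 - ⅔*0 + (⅔)*0*(-2)))*41 = (5*(8/3 + 0 + 0))*41 = (5*(8/3))*41 = (40/3)*41 = 1640/3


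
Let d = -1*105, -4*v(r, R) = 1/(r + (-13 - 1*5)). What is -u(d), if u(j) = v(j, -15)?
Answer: -1/492 ≈ -0.0020325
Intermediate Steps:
v(r, R) = -1/(4*(-18 + r)) (v(r, R) = -1/(4*(r + (-13 - 1*5))) = -1/(4*(r + (-13 - 5))) = -1/(4*(r - 18)) = -1/(4*(-18 + r)))
d = -105
u(j) = -1/(-72 + 4*j)
-u(d) = -(-1)/(-72 + 4*(-105)) = -(-1)/(-72 - 420) = -(-1)/(-492) = -(-1)*(-1)/492 = -1*1/492 = -1/492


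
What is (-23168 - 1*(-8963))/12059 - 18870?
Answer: -227567535/12059 ≈ -18871.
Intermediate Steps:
(-23168 - 1*(-8963))/12059 - 18870 = (-23168 + 8963)*(1/12059) - 18870 = -14205*1/12059 - 18870 = -14205/12059 - 18870 = -227567535/12059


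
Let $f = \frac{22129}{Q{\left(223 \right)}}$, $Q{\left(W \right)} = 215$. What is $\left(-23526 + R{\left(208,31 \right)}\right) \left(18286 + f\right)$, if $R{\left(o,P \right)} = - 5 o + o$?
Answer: $- \frac{96302251602}{215} \approx -4.4792 \cdot 10^{8}$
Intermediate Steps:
$f = \frac{22129}{215} \approx 102.93$
$R{\left(o,P \right)} = - 4 o$
$\left(-23526 + R{\left(208,31 \right)}\right) \left(18286 + f\right) = \left(-23526 - 832\right) \left(18286 + \frac{22129}{215}\right) = \left(-23526 - 832\right) \frac{3953619}{215} = \left(-24358\right) \frac{3953619}{215} = - \frac{96302251602}{215}$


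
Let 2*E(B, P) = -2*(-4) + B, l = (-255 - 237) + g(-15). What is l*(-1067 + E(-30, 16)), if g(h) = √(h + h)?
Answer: 530376 - 1078*I*√30 ≈ 5.3038e+5 - 5904.4*I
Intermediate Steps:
g(h) = √2*√h (g(h) = √(2*h) = √2*√h)
l = -492 + I*√30 (l = (-255 - 237) + √2*√(-15) = -492 + √2*(I*√15) = -492 + I*√30 ≈ -492.0 + 5.4772*I)
E(B, P) = 4 + B/2 (E(B, P) = (-2*(-4) + B)/2 = (8 + B)/2 = 4 + B/2)
l*(-1067 + E(-30, 16)) = (-492 + I*√30)*(-1067 + (4 + (½)*(-30))) = (-492 + I*√30)*(-1067 + (4 - 15)) = (-492 + I*√30)*(-1067 - 11) = (-492 + I*√30)*(-1078) = 530376 - 1078*I*√30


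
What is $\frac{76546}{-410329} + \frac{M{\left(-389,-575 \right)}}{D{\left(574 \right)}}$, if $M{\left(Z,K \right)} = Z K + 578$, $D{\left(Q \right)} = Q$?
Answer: $\frac{91973571833}{235528846} \approx 390.5$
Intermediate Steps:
$M{\left(Z,K \right)} = 578 + K Z$ ($M{\left(Z,K \right)} = K Z + 578 = 578 + K Z$)
$\frac{76546}{-410329} + \frac{M{\left(-389,-575 \right)}}{D{\left(574 \right)}} = \frac{76546}{-410329} + \frac{578 - -223675}{574} = 76546 \left(- \frac{1}{410329}\right) + \left(578 + 223675\right) \frac{1}{574} = - \frac{76546}{410329} + 224253 \cdot \frac{1}{574} = - \frac{76546}{410329} + \frac{224253}{574} = \frac{91973571833}{235528846}$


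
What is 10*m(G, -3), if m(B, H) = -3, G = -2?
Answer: -30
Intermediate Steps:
10*m(G, -3) = 10*(-3) = -30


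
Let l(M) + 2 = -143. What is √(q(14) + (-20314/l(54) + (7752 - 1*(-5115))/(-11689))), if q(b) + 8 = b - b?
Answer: √376311945332855/1694905 ≈ 11.445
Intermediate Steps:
q(b) = -8 (q(b) = -8 + (b - b) = -8 + 0 = -8)
l(M) = -145 (l(M) = -2 - 143 = -145)
√(q(14) + (-20314/l(54) + (7752 - 1*(-5115))/(-11689))) = √(-8 + (-20314/(-145) + (7752 - 1*(-5115))/(-11689))) = √(-8 + (-20314*(-1/145) + (7752 + 5115)*(-1/11689))) = √(-8 + (20314/145 + 12867*(-1/11689))) = √(-8 + (20314/145 - 12867/11689)) = √(-8 + 235584631/1694905) = √(222025391/1694905) = √376311945332855/1694905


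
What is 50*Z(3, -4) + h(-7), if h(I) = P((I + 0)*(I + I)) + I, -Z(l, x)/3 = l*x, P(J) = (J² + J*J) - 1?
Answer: 21000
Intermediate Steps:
P(J) = -1 + 2*J² (P(J) = (J² + J²) - 1 = 2*J² - 1 = -1 + 2*J²)
Z(l, x) = -3*l*x
h(I) = -1 + I + 8*I⁴ (h(I) = (-1 + 2*((I + 0)*(I + I))²) + I = (-1 + 2*(I*(2*I))²) + I = (-1 + 2*(2*I²)²) + I = (-1 + 2*(4*I⁴)) + I = (-1 + 8*I⁴) + I = -1 + I + 8*I⁴)
50*Z(3, -4) + h(-7) = 50*(-3*3*(-4)) + (-1 - 7 + 8*(-7)⁴) = 50*36 + (-1 - 7 + 8*2401) = 1800 + (-1 - 7 + 19208) = 1800 + 19200 = 21000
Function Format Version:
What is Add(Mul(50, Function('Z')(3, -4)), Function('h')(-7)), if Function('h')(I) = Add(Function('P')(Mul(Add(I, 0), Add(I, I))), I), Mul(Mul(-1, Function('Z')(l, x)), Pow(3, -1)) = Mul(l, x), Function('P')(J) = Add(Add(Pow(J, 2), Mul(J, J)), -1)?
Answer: 21000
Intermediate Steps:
Function('P')(J) = Add(-1, Mul(2, Pow(J, 2))) (Function('P')(J) = Add(Add(Pow(J, 2), Pow(J, 2)), -1) = Add(Mul(2, Pow(J, 2)), -1) = Add(-1, Mul(2, Pow(J, 2))))
Function('Z')(l, x) = Mul(-3, l, x) (Function('Z')(l, x) = Mul(-3, Mul(l, x)) = Mul(-3, l, x))
Function('h')(I) = Add(-1, I, Mul(8, Pow(I, 4))) (Function('h')(I) = Add(Add(-1, Mul(2, Pow(Mul(Add(I, 0), Add(I, I)), 2))), I) = Add(Add(-1, Mul(2, Pow(Mul(I, Mul(2, I)), 2))), I) = Add(Add(-1, Mul(2, Pow(Mul(2, Pow(I, 2)), 2))), I) = Add(Add(-1, Mul(2, Mul(4, Pow(I, 4)))), I) = Add(Add(-1, Mul(8, Pow(I, 4))), I) = Add(-1, I, Mul(8, Pow(I, 4))))
Add(Mul(50, Function('Z')(3, -4)), Function('h')(-7)) = Add(Mul(50, Mul(-3, 3, -4)), Add(-1, -7, Mul(8, Pow(-7, 4)))) = Add(Mul(50, 36), Add(-1, -7, Mul(8, 2401))) = Add(1800, Add(-1, -7, 19208)) = Add(1800, 19200) = 21000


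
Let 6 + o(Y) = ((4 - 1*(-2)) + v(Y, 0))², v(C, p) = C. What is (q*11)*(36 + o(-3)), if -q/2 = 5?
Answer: -4290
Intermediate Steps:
q = -10 (q = -2*5 = -10)
o(Y) = -6 + (6 + Y)² (o(Y) = -6 + ((4 - 1*(-2)) + Y)² = -6 + ((4 + 2) + Y)² = -6 + (6 + Y)²)
(q*11)*(36 + o(-3)) = (-10*11)*(36 + (-6 + (6 - 3)²)) = -110*(36 + (-6 + 3²)) = -110*(36 + (-6 + 9)) = -110*(36 + 3) = -110*39 = -4290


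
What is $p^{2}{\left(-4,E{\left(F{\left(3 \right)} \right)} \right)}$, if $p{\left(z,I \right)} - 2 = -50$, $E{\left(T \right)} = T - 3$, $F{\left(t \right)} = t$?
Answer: $2304$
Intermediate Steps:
$E{\left(T \right)} = -3 + T$
$p{\left(z,I \right)} = -48$ ($p{\left(z,I \right)} = 2 - 50 = -48$)
$p^{2}{\left(-4,E{\left(F{\left(3 \right)} \right)} \right)} = \left(-48\right)^{2} = 2304$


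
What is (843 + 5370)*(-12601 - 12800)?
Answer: -157816413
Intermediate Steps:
(843 + 5370)*(-12601 - 12800) = 6213*(-25401) = -157816413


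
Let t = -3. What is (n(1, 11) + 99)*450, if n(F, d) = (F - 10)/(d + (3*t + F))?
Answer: 43200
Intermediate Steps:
n(F, d) = (-10 + F)/(-9 + F + d) (n(F, d) = (F - 10)/(d + (3*(-3) + F)) = (-10 + F)/(d + (-9 + F)) = (-10 + F)/(-9 + F + d))
(n(1, 11) + 99)*450 = ((-10 + 1)/(-9 + 1 + 11) + 99)*450 = (-9/3 + 99)*450 = ((1/3)*(-9) + 99)*450 = (-3 + 99)*450 = 96*450 = 43200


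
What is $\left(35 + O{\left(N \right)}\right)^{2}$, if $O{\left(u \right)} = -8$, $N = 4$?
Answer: $729$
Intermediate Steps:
$\left(35 + O{\left(N \right)}\right)^{2} = \left(35 - 8\right)^{2} = 27^{2} = 729$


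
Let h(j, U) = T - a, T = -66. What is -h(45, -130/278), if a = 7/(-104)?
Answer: 6857/104 ≈ 65.933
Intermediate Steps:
a = -7/104 (a = 7*(-1/104) = -7/104 ≈ -0.067308)
h(j, U) = -6857/104 (h(j, U) = -66 - 1*(-7/104) = -66 + 7/104 = -6857/104)
-h(45, -130/278) = -1*(-6857/104) = 6857/104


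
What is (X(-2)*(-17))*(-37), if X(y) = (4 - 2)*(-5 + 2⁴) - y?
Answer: 15096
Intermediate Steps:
X(y) = 22 - y (X(y) = 2*(-5 + 16) - y = 2*11 - y = 22 - y)
(X(-2)*(-17))*(-37) = ((22 - 1*(-2))*(-17))*(-37) = ((22 + 2)*(-17))*(-37) = (24*(-17))*(-37) = -408*(-37) = 15096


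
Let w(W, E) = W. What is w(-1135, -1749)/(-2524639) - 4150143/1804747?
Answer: -10475564485532/4556334661333 ≈ -2.2991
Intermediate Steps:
w(-1135, -1749)/(-2524639) - 4150143/1804747 = -1135/(-2524639) - 4150143/1804747 = -1135*(-1/2524639) - 4150143*1/1804747 = 1135/2524639 - 4150143/1804747 = -10475564485532/4556334661333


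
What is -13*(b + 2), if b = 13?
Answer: -195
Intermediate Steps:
-13*(b + 2) = -13*(13 + 2) = -13*15 = -195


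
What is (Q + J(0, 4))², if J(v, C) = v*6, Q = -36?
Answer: 1296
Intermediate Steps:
J(v, C) = 6*v
(Q + J(0, 4))² = (-36 + 6*0)² = (-36 + 0)² = (-36)² = 1296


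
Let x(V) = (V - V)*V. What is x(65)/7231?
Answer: 0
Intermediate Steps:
x(V) = 0 (x(V) = 0*V = 0)
x(65)/7231 = 0/7231 = 0*(1/7231) = 0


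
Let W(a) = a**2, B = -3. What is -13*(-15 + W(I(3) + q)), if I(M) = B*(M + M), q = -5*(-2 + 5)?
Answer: -13962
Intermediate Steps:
q = -15 (q = -5*3 = -15)
I(M) = -6*M (I(M) = -3*(M + M) = -6*M)
-13*(-15 + W(I(3) + q)) = -13*(-15 + (-6*3 - 15)**2) = -13*(-15 + (-18 - 15)**2) = -13*(-15 + (-33)**2) = -13*(-15 + 1089) = -13*1074 = -13962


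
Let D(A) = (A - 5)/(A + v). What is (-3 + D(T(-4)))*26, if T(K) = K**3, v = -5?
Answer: -52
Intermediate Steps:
D(A) = 1 (D(A) = (A - 5)/(A - 5) = (-5 + A)/(-5 + A) = 1)
(-3 + D(T(-4)))*26 = (-3 + 1)*26 = -2*26 = -52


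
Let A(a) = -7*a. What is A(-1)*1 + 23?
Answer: 30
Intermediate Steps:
A(-1)*1 + 23 = -7*(-1)*1 + 23 = 7*1 + 23 = 7 + 23 = 30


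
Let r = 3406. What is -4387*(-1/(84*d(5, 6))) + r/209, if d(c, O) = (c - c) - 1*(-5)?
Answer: 2347403/87780 ≈ 26.742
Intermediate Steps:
d(c, O) = 5 (d(c, O) = 0 + 5 = 5)
-4387*(-1/(84*d(5, 6))) + r/209 = -4387/(5*(-84)) + 3406/209 = -4387/(-420) + 3406*(1/209) = -4387*(-1/420) + 3406/209 = 4387/420 + 3406/209 = 2347403/87780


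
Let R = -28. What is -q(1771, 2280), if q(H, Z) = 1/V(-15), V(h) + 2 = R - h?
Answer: 1/15 ≈ 0.066667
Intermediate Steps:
V(h) = -30 - h (V(h) = -2 + (-28 - h) = -30 - h)
q(H, Z) = -1/15 (q(H, Z) = 1/(-30 - 1*(-15)) = 1/(-30 + 15) = 1/(-15) = -1/15)
-q(1771, 2280) = -1*(-1/15) = 1/15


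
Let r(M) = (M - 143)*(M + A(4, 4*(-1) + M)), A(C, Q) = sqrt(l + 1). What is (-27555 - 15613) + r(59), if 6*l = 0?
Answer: -48208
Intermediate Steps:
l = 0 (l = (1/6)*0 = 0)
A(C, Q) = 1 (A(C, Q) = sqrt(0 + 1) = sqrt(1) = 1)
r(M) = (1 + M)*(-143 + M) (r(M) = (M - 143)*(M + 1) = (-143 + M)*(1 + M) = (1 + M)*(-143 + M))
(-27555 - 15613) + r(59) = (-27555 - 15613) + (-143 + 59**2 - 142*59) = -43168 + (-143 + 3481 - 8378) = -43168 - 5040 = -48208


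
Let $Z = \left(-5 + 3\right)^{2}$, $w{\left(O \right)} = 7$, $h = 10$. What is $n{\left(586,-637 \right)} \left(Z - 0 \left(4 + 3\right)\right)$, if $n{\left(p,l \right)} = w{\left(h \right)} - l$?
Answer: $2576$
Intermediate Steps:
$n{\left(p,l \right)} = 7 - l$
$Z = 4$ ($Z = \left(-2\right)^{2} = 4$)
$n{\left(586,-637 \right)} \left(Z - 0 \left(4 + 3\right)\right) = \left(7 - -637\right) \left(4 - 0 \left(4 + 3\right)\right) = \left(7 + 637\right) \left(4 - 0 \cdot 7\right) = 644 \left(4 - 0\right) = 644 \left(4 + 0\right) = 644 \cdot 4 = 2576$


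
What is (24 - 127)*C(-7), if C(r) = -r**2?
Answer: 5047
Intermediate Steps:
(24 - 127)*C(-7) = (24 - 127)*(-1*(-7)**2) = -(-103)*49 = -103*(-49) = 5047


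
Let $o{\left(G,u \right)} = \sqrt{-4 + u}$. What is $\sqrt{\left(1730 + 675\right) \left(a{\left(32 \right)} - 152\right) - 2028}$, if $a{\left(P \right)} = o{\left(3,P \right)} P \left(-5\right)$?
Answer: $2 \sqrt{-91897 - 192400 \sqrt{7}} \approx 1550.4 i$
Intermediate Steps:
$a{\left(P \right)} = - 5 P \sqrt{-4 + P}$ ($a{\left(P \right)} = \sqrt{-4 + P} P \left(-5\right) = P \sqrt{-4 + P} \left(-5\right) = - 5 P \sqrt{-4 + P}$)
$\sqrt{\left(1730 + 675\right) \left(a{\left(32 \right)} - 152\right) - 2028} = \sqrt{\left(1730 + 675\right) \left(\left(-5\right) 32 \sqrt{-4 + 32} - 152\right) - 2028} = \sqrt{2405 \left(\left(-5\right) 32 \sqrt{28} - 152\right) - 2028} = \sqrt{2405 \left(\left(-5\right) 32 \cdot 2 \sqrt{7} - 152\right) - 2028} = \sqrt{2405 \left(- 320 \sqrt{7} - 152\right) - 2028} = \sqrt{2405 \left(-152 - 320 \sqrt{7}\right) - 2028} = \sqrt{\left(-365560 - 769600 \sqrt{7}\right) - 2028} = \sqrt{-367588 - 769600 \sqrt{7}}$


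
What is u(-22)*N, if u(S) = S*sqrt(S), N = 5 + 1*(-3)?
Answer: -44*I*sqrt(22) ≈ -206.38*I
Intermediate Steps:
N = 2 (N = 5 - 3 = 2)
u(S) = S**(3/2)
u(-22)*N = (-22)**(3/2)*2 = -22*I*sqrt(22)*2 = -44*I*sqrt(22)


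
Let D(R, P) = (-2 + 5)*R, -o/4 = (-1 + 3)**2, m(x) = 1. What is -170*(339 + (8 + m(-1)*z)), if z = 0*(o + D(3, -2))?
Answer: -58990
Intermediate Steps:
o = -16 (o = -4*(-1 + 3)**2 = -4*2**2 = -4*4 = -16)
D(R, P) = 3*R
z = 0 (z = 0*(-16 + 3*3) = 0*(-16 + 9) = 0*(-7) = 0)
-170*(339 + (8 + m(-1)*z)) = -170*(339 + (8 + 1*0)) = -170*(339 + (8 + 0)) = -170*(339 + 8) = -170*347 = -58990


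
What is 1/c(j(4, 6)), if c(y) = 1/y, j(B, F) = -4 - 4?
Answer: -8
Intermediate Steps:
j(B, F) = -8
1/c(j(4, 6)) = 1/(1/(-8)) = 1/(-⅛) = -8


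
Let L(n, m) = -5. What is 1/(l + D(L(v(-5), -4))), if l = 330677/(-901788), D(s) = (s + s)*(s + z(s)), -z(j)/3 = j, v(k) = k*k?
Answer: -901788/90509477 ≈ -0.0099635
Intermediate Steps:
v(k) = k²
z(j) = -3*j
D(s) = -4*s² (D(s) = (s + s)*(s - 3*s) = (2*s)*(-2*s) = -4*s²)
l = -330677/901788 (l = 330677*(-1/901788) = -330677/901788 ≈ -0.36669)
1/(l + D(L(v(-5), -4))) = 1/(-330677/901788 - 4*(-5)²) = 1/(-330677/901788 - 4*25) = 1/(-330677/901788 - 100) = 1/(-90509477/901788) = -901788/90509477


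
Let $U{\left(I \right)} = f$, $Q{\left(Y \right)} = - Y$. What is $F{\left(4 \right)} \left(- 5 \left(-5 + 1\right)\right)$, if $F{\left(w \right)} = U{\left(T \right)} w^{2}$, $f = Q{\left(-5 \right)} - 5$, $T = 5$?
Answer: $0$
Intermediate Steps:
$f = 0$ ($f = \left(-1\right) \left(-5\right) - 5 = 5 - 5 = 0$)
$U{\left(I \right)} = 0$
$F{\left(w \right)} = 0$ ($F{\left(w \right)} = 0 w^{2} = 0$)
$F{\left(4 \right)} \left(- 5 \left(-5 + 1\right)\right) = 0 \left(- 5 \left(-5 + 1\right)\right) = 0 \left(\left(-5\right) \left(-4\right)\right) = 0 \cdot 20 = 0$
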